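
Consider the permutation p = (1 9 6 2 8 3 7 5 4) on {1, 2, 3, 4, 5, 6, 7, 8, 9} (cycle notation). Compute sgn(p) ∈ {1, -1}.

The cycle lengths are 9.
A cycle is odd iff its length is even; p has 0 even-length cycles, so sgn(p) = (−1)^0 and p is even.

1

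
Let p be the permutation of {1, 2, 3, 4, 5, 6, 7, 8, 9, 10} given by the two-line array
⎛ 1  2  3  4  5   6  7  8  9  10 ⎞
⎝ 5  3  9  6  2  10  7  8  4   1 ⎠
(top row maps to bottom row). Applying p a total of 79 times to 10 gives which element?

6

Tracing 10 → 1 → … returns to 10 after 8 steps, so 10 lies in an 8-cycle (1, 5, 2, 3, 9, 4, 6, 10).
Since the cycle has length 8, p^79 acts on it the same as p^7 (79 mod 8 = 7).
Advancing 7 steps from 10: 10 → 1 → 5 → 2 → 3 → 9 → 4 → 6.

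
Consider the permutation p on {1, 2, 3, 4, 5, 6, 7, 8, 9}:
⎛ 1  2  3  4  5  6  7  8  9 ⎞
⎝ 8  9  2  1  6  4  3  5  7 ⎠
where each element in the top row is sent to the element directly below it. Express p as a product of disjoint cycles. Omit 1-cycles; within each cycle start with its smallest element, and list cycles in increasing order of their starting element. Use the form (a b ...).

(1 8 5 6 4)(2 9 7 3)

From 1: 1 → 8 → 5 → 6 → 4 → 1, closing the cycle (1 8 5 6 4).
Repeating from the next unused element and collecting all non-trivial cycles gives (1 8 5 6 4)(2 9 7 3).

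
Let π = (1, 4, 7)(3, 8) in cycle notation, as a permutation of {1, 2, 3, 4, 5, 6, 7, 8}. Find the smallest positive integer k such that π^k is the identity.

The disjoint cycles have lengths 3, 2, 1, 1, 1.
Since disjoint cycles commute, ord(π) = lcm(3, 2) = 6.

6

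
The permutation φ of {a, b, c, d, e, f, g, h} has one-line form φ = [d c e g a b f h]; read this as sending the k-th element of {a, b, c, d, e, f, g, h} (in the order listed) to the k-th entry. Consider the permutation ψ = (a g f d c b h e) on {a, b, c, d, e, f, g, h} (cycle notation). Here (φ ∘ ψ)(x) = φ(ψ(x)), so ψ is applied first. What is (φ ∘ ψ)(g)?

(φ ∘ ψ)(g) = φ(ψ(g)). ψ(g) = f, then φ(f) = b. So (φ ∘ ψ)(g) = b.

b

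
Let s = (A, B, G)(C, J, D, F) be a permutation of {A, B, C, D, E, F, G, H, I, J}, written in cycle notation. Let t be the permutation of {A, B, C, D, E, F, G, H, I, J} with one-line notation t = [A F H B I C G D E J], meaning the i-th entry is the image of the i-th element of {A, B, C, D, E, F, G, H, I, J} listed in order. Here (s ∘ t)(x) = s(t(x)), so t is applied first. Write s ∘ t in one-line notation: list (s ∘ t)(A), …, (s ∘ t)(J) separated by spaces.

B C H G I J A F E D

(s ∘ t)(x) = s(t(x)). Computing each image: s(t(A)) = s(A) = B, s(t(B)) = s(F) = C, s(t(C)) = s(H) = H, s(t(D)) = s(B) = G, s(t(E)) = s(I) = I, s(t(F)) = s(C) = J, s(t(G)) = s(G) = A, s(t(H)) = s(D) = F, s(t(I)) = s(E) = E, s(t(J)) = s(J) = D.
Hence s ∘ t = [B C H G I J A F E D].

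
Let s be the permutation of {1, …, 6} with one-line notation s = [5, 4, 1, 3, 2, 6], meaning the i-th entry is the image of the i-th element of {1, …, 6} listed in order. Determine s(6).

6

6 is element number 6 of the domain, and entry number 6 of the one-line form is 6, so s(6) = 6.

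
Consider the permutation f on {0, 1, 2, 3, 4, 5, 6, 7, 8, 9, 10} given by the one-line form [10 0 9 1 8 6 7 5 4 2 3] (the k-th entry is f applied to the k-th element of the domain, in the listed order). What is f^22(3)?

0

Tracing 3 → 1 → … returns to 3 after 4 steps, so 3 lies in a 4-cycle (0, 10, 3, 1).
Since the cycle has length 4, f^22 acts on it the same as f^2 (22 mod 4 = 2).
Advancing 2 steps from 3: 3 → 1 → 0.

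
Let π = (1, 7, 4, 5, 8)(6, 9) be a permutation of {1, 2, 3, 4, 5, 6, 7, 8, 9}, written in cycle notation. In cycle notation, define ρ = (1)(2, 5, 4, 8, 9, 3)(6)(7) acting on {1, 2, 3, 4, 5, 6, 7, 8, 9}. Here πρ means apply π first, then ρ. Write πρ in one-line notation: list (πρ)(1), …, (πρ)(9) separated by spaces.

7 5 2 4 9 3 8 1 6

(πρ)(x) = ρ(π(x)). Computing each image: ρ(π(1)) = ρ(7) = 7, ρ(π(2)) = ρ(2) = 5, ρ(π(3)) = ρ(3) = 2, ρ(π(4)) = ρ(5) = 4, ρ(π(5)) = ρ(8) = 9, ρ(π(6)) = ρ(9) = 3, ρ(π(7)) = ρ(4) = 8, ρ(π(8)) = ρ(1) = 1, ρ(π(9)) = ρ(6) = 6.
Hence πρ = [7 5 2 4 9 3 8 1 6].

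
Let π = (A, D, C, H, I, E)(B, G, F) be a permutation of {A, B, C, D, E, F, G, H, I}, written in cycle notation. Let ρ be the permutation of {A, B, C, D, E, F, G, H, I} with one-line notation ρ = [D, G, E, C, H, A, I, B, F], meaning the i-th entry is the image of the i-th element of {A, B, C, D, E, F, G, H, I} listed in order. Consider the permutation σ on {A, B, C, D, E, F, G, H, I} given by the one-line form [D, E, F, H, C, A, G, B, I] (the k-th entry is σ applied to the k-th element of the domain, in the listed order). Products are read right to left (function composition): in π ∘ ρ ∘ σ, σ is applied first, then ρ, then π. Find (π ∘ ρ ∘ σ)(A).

H

(π ∘ ρ ∘ σ)(A) = π(ρ(σ(A))). σ(A) = D, then ρ(D) = C, then π(C) = H, so the result is H.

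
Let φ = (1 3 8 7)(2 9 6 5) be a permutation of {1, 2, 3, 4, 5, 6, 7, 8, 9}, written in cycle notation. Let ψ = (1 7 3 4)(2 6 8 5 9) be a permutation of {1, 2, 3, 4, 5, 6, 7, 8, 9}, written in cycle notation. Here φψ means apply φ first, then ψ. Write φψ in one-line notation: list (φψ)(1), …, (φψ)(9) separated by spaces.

For each element, apply φ then ψ: 1 → 3 → 4; 2 → 9 → 2; 3 → 8 → 5; 4 → 4 → 1; 5 → 2 → 6; 6 → 5 → 9; 7 → 1 → 7; 8 → 7 → 3; 9 → 6 → 8.
So φψ in one-line form is 4 2 5 1 6 9 7 3 8.

4 2 5 1 6 9 7 3 8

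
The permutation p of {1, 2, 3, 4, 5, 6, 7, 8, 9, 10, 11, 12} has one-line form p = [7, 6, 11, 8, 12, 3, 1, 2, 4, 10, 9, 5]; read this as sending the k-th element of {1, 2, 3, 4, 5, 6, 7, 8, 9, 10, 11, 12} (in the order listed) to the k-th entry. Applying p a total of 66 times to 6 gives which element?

Tracing 6 → 3 → … returns to 6 after 7 steps, so 6 lies in a 7-cycle (2 6 3 11 9 4 8).
On a 7-cycle, p^7 is the identity, so p^66 = p^3 there (66 ≡ 3 mod 7).
Advancing 3 steps from 6: 6 → 3 → 11 → 9.

9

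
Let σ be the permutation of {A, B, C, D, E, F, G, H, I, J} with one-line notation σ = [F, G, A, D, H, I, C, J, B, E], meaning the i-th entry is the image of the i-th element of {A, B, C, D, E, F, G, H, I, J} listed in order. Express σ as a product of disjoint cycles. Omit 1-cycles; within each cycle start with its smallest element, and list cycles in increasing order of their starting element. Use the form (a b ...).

(A F I B G C)(E H J)

Start at A and follow images: A → F → I → B → G → C → A, giving the cycle (A F I B G C).
Repeating from the next unused element and collecting all non-trivial cycles gives (A F I B G C)(E H J).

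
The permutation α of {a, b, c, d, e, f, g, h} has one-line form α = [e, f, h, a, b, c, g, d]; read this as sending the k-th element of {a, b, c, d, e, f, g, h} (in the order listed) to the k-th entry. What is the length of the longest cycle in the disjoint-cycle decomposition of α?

7

Decomposing into disjoint cycles gives (a e b f c h d); the longest has length 7.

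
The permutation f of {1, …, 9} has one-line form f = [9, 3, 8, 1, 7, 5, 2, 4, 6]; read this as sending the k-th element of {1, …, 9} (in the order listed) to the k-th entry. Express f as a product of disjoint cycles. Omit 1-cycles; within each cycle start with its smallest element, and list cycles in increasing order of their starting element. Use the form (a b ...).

Iterating f from 1 gives 1 → 9 → 6 → 5 → 7 → 2 → 3 → 8 → 4 → 1; that is the 9-cycle (1 9 6 5 7 2 3 8 4).
Repeating from the next unused element and collecting all non-trivial cycles gives (1 9 6 5 7 2 3 8 4).

(1 9 6 5 7 2 3 8 4)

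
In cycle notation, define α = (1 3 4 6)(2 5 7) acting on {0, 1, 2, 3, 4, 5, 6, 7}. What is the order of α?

12

The cycle type of α is (4, 3, 1).
The order is lcm(4, 3) = 12.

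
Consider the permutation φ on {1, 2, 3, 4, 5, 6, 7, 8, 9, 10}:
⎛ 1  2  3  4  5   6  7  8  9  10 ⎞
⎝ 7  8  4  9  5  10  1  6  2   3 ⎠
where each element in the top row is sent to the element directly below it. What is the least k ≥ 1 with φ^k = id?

14

Decomposing into disjoint cycles gives cycle lengths 7, 2, 1.
The order is lcm(7, 2) = 14.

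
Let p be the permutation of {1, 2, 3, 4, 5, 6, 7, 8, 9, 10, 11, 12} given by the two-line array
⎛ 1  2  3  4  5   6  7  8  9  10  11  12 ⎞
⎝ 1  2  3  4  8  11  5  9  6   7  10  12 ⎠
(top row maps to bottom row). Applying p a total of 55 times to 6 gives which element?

Tracing 6 → 11 → … returns to 6 after 7 steps, so 6 lies in a 7-cycle (5 8 9 6 11 10 7).
On a 7-cycle, p^7 is the identity, so p^55 = p^6 there (55 ≡ 6 mod 7).
Advancing 6 steps from 6: 6 → 11 → 10 → 7 → 5 → 8 → 9.

9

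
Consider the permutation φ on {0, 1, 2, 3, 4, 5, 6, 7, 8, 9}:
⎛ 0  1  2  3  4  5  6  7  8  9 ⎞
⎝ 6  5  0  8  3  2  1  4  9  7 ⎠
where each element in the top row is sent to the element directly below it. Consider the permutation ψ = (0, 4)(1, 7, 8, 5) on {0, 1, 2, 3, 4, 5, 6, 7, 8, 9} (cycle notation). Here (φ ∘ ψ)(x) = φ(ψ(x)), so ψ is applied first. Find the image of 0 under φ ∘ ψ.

(φ ∘ ψ)(0) = φ(ψ(0)). ψ(0) = 4, then φ(4) = 3. So (φ ∘ ψ)(0) = 3.

3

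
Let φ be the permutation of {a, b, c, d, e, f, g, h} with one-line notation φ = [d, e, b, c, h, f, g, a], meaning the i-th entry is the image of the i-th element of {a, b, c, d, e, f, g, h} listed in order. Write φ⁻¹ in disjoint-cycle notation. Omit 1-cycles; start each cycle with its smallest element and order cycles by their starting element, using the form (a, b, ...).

(a, h, e, b, c, d)

First write φ in disjoint cycles: (a, d, c, b, e, h).
Reversing each cycle (and rotating so the smallest element leads) gives φ⁻¹ = (a, h, e, b, c, d).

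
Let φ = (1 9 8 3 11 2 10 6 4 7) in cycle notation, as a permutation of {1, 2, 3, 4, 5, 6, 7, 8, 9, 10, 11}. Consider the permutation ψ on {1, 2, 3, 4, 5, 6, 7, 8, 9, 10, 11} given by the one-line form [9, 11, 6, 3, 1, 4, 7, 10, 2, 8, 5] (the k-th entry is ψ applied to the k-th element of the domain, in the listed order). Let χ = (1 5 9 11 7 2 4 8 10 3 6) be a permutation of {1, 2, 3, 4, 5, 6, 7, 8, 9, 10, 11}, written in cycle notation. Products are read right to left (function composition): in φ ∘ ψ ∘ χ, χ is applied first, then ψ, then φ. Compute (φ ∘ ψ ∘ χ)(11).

1

Apply the permutations in order: χ(11) = 7, then ψ(7) = 7, then φ(7) = 1. So (φ ∘ ψ ∘ χ)(11) = 1.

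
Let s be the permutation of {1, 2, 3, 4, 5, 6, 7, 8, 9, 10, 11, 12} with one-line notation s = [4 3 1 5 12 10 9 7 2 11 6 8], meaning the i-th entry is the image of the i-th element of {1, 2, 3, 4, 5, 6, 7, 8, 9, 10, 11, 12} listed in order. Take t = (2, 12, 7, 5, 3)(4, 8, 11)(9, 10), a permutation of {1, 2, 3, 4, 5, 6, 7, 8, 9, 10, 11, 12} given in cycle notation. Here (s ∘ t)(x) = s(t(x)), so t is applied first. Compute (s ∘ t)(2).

8

First apply t: t(2) = 12, then s(12) = 8. Thus (s ∘ t)(2) = 8.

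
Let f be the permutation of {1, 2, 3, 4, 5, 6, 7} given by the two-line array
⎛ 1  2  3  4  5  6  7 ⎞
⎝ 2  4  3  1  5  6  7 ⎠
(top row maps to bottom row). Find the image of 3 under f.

3

The entry below 3 in the array is 3, so f(3) = 3.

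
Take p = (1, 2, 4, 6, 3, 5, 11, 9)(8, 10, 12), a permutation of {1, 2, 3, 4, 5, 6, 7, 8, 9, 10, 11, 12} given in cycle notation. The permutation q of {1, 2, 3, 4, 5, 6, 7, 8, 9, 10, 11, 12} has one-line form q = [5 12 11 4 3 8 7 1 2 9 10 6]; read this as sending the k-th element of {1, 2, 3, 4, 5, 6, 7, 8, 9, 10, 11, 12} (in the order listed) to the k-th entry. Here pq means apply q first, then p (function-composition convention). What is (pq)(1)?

q(1) = 5, then p(5) = 11; composing gives (pq)(1) = 11.

11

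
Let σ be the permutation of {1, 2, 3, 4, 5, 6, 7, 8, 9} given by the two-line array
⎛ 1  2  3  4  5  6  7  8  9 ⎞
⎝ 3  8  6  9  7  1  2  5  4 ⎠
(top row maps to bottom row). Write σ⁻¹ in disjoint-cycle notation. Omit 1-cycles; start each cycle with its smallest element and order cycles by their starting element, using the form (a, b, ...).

First write σ in disjoint cycles: (1, 3, 6)(2, 8, 5, 7)(4, 9).
The inverse reverses every cycle; in canonical form, σ⁻¹ = (1, 6, 3)(2, 7, 5, 8)(4, 9).

(1, 6, 3)(2, 7, 5, 8)(4, 9)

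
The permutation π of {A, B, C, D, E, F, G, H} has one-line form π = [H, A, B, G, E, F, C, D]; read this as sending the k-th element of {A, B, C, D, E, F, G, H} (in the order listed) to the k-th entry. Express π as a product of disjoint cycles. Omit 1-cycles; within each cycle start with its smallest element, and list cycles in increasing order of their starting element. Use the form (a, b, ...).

Iterating π from A gives A → H → D → G → C → B → A; that is the 6-cycle (A, H, D, G, C, B).
Continuing from each remaining unvisited element yields (A, H, D, G, C, B).

(A, H, D, G, C, B)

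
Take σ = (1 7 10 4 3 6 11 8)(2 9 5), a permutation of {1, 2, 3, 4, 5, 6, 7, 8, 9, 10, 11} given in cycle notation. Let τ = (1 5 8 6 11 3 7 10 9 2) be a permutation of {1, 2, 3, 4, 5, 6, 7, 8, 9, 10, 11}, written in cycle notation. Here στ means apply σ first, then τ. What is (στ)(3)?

11

First apply σ: σ(3) = 6, then τ(6) = 11. Thus (στ)(3) = 11.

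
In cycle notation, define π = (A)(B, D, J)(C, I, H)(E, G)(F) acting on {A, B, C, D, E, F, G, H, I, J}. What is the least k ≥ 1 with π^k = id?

The cycle type of π is (3, 3, 2, 1, 1).
The order is lcm(3, 3, 2) = 6.

6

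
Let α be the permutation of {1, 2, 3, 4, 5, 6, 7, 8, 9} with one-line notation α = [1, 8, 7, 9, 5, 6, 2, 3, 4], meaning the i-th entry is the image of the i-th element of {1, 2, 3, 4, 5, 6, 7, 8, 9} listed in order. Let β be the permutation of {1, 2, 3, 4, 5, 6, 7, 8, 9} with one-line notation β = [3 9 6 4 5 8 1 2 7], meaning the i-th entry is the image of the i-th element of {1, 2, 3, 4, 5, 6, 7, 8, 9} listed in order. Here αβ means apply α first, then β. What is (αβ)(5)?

5

α(5) = 5, then β(5) = 5; composing gives (αβ)(5) = 5.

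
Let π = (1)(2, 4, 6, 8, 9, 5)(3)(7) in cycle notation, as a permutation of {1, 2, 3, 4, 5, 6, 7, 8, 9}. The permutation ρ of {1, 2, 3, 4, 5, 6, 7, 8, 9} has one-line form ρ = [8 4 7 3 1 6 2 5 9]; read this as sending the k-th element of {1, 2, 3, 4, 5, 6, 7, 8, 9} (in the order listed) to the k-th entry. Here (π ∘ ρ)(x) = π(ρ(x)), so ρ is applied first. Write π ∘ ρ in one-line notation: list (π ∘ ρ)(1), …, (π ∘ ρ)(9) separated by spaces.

9 6 7 3 1 8 4 2 5

Chase each element through ρ then π: 1 → 8 → 9; 2 → 4 → 6; 3 → 7 → 7; 4 → 3 → 3; 5 → 1 → 1; 6 → 6 → 8; 7 → 2 → 4; 8 → 5 → 2; 9 → 9 → 5.
Collecting the images, π ∘ ρ = [9 6 7 3 1 8 4 2 5].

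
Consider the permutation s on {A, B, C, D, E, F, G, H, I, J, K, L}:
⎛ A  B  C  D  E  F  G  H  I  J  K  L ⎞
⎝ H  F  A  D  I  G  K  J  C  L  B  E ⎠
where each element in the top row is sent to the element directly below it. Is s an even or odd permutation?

odd

In disjoint-cycle form the cycle lengths are 7, 4, 1.
A cycle of length ℓ contributes ℓ−1 transpositions, so s is a product of 6 + 3 = 9 transpositions — odd.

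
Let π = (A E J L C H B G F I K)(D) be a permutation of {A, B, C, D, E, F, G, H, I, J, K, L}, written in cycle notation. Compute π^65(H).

H lies in the 11-cycle (A E J L C H B G F I K).
On an 11-cycle, π^11 is the identity, so π^65 = π^10 there (65 ≡ 10 mod 11).
Advancing 10 steps from H: H → B → G → F → I → K → A → E → J → L → C.

C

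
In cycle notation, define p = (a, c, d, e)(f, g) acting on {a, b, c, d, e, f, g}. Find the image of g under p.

g appears in (f, g); the next entry (wrapping around) is f.

f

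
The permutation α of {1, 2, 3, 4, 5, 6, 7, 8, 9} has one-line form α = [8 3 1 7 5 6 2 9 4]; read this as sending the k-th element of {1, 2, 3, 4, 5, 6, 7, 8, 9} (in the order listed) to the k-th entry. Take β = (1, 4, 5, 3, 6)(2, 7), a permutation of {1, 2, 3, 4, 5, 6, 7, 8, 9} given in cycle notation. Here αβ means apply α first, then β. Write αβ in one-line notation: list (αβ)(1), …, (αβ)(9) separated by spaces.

8 6 4 2 3 1 7 9 5

(αβ)(x) = β(α(x)). Computing each image: β(α(1)) = β(8) = 8, β(α(2)) = β(3) = 6, β(α(3)) = β(1) = 4, β(α(4)) = β(7) = 2, β(α(5)) = β(5) = 3, β(α(6)) = β(6) = 1, β(α(7)) = β(2) = 7, β(α(8)) = β(9) = 9, β(α(9)) = β(4) = 5.
Hence αβ = [8 6 4 2 3 1 7 9 5].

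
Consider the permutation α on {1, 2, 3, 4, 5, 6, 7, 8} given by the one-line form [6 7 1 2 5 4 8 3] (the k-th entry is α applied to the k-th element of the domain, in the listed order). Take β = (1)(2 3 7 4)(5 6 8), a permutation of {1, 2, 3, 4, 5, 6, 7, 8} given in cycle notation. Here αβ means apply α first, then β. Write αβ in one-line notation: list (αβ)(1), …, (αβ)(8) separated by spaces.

8 4 1 3 6 2 5 7

(αβ)(x) = β(α(x)). Computing each image: β(α(1)) = β(6) = 8, β(α(2)) = β(7) = 4, β(α(3)) = β(1) = 1, β(α(4)) = β(2) = 3, β(α(5)) = β(5) = 6, β(α(6)) = β(4) = 2, β(α(7)) = β(8) = 5, β(α(8)) = β(3) = 7.
Hence αβ = [8 4 1 3 6 2 5 7].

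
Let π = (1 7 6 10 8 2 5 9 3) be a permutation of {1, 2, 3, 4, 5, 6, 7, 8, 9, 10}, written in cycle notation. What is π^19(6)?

10

6 lies in the 9-cycle (1 7 6 10 8 2 5 9 3).
Since the cycle has length 9, π^19 acts on it the same as π^1 (19 mod 9 = 1).
Stepping 1 place around the cycle: 6 → 10.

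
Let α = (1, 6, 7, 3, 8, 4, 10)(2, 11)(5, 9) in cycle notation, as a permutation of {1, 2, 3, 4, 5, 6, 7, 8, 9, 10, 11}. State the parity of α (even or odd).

even

The cycle lengths are 7, 2, 2.
A cycle is odd iff its length is even; α has 2 even-length cycles, so sgn(α) = (−1)^2 and α is even.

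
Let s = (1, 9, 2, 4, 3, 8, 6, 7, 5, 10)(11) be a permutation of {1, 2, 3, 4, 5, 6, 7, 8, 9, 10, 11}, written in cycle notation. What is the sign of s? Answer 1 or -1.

-1

The cycle lengths are 10, 1.
A cycle is odd iff its length is even; s has 1 even-length cycle, so sgn(s) = (−1)^1 and s is odd.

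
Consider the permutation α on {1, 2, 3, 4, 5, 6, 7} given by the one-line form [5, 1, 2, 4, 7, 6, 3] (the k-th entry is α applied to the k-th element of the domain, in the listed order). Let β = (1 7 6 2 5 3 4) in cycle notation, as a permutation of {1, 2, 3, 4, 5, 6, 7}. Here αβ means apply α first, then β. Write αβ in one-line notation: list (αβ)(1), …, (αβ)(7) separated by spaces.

(αβ)(x) = β(α(x)). Computing each image: β(α(1)) = β(5) = 3, β(α(2)) = β(1) = 7, β(α(3)) = β(2) = 5, β(α(4)) = β(4) = 1, β(α(5)) = β(7) = 6, β(α(6)) = β(6) = 2, β(α(7)) = β(3) = 4.
Hence αβ = [3 7 5 1 6 2 4].

3 7 5 1 6 2 4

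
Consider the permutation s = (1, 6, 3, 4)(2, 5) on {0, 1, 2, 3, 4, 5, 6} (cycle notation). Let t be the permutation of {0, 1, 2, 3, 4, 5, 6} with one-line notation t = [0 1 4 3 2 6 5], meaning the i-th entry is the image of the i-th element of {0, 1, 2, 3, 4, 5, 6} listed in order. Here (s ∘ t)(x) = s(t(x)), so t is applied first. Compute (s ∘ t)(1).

t(1) = 1, then s(1) = 6; composing gives (s ∘ t)(1) = 6.

6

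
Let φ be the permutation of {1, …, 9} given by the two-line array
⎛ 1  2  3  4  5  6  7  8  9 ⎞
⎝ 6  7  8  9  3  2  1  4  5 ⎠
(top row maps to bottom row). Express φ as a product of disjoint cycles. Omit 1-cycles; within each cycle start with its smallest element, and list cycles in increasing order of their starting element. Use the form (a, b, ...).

(1, 6, 2, 7)(3, 8, 4, 9, 5)

From 1: 1 → 6 → 2 → 7 → 1, closing the cycle (1, 6, 2, 7).
Continuing from each remaining unvisited element yields (1, 6, 2, 7)(3, 8, 4, 9, 5).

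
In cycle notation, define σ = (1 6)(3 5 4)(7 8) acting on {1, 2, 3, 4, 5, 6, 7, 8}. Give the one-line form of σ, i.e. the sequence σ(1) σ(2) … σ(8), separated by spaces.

Each element maps to the next entry in its cycle (wrapping to the front): 1↦6, 2↦2, 3↦5, 4↦3, 5↦4, 6↦1, 7↦8, 8↦7.
So the one-line form is 6 2 5 3 4 1 8 7.

6 2 5 3 4 1 8 7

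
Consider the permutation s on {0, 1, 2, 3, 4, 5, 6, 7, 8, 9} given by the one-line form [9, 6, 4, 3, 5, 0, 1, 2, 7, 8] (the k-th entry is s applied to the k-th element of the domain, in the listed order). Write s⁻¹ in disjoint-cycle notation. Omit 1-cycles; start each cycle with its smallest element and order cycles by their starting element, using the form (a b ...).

(0 5 4 2 7 8 9)(1 6)

The cycle decomposition of s is (0 9 8 7 2 4 5)(1 6).
Reversing each cycle (and rotating so the smallest element leads) gives s⁻¹ = (0 5 4 2 7 8 9)(1 6).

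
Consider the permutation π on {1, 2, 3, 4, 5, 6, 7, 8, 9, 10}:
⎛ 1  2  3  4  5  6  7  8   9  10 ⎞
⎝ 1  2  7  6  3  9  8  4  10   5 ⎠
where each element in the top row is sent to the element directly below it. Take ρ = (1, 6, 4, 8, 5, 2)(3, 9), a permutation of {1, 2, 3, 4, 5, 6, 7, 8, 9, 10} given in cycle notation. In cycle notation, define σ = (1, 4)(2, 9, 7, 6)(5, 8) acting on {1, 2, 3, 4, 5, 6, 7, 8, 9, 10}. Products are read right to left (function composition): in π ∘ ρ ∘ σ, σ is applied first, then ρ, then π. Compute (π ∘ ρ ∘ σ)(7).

(π ∘ ρ ∘ σ)(7) = π(ρ(σ(7))). σ(7) = 6, then ρ(6) = 4, then π(4) = 6, so the result is 6.

6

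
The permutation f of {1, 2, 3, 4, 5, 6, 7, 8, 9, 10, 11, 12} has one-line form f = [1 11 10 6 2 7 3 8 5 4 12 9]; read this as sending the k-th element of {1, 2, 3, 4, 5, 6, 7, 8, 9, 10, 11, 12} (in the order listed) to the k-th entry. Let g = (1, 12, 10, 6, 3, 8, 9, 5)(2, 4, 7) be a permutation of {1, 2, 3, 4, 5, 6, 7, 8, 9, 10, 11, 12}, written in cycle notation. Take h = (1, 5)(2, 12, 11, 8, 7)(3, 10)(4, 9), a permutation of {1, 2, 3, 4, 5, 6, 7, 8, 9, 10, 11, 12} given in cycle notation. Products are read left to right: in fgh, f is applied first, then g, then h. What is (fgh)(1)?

Chase 1: f(1) = 1; g(1) = 12; h(12) = 11. Hence (fgh)(1) = 11.

11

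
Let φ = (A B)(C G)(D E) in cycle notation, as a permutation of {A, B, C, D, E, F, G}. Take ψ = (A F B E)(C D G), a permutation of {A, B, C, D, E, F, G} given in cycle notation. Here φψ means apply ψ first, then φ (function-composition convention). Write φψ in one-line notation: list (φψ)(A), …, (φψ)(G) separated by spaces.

F D E C B A G

For each element, apply ψ then φ: A → F → F; B → E → D; C → D → E; D → G → C; E → A → B; F → B → A; G → C → G.
Collecting the images, φψ = [F D E C B A G].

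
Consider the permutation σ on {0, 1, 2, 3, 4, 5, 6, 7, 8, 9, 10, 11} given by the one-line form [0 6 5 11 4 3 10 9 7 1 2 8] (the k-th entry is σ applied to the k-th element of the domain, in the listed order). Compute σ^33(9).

Tracing 9 → 1 → … returns to 9 after 10 steps, so 9 lies in a 10-cycle (1, 6, 10, 2, 5, 3, 11, 8, 7, 9).
Powers repeat with period 10 on this cycle, and 33 mod 10 = 3, so σ^33(9) = σ^3(9).
Advancing 3 steps from 9: 9 → 1 → 6 → 10.

10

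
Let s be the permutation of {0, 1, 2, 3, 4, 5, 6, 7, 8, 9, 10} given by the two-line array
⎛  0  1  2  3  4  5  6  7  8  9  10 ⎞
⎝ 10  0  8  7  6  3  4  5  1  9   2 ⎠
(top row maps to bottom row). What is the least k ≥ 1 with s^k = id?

Writing s as disjoint cycles, the cycle lengths are 5, 3, 2, 1.
The order of s is the least common multiple of its cycle lengths: lcm(5, 3, 2) = 30.

30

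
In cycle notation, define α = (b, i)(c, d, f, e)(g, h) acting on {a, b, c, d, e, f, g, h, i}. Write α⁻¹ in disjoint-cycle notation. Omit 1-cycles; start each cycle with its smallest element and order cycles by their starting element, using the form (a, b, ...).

If α sends a → b within a cycle, α⁻¹ sends b → a; equivalently, reverse each cycle.
Reversing each cycle of α and rotating so the smallest element leads gives (b, i)(c, e, f, d)(g, h).

(b, i)(c, e, f, d)(g, h)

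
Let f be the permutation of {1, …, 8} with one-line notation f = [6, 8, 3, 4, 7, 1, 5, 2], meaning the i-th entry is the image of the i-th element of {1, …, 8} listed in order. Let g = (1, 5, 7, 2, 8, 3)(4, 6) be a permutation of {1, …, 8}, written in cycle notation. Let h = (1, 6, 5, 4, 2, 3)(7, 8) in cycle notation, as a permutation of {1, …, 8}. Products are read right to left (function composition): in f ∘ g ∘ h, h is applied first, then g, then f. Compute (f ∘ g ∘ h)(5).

Apply the permutations in order: h(5) = 4, then g(4) = 6, then f(6) = 1. So (f ∘ g ∘ h)(5) = 1.

1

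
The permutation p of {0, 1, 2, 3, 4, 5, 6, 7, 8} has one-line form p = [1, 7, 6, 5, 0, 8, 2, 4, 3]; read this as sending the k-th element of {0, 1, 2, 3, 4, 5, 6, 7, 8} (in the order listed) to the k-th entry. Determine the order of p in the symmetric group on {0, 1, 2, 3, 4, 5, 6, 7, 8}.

Decomposing into disjoint cycles gives cycle lengths 4, 3, 2.
Since disjoint cycles commute, ord(p) = lcm(4, 3, 2) = 12.

12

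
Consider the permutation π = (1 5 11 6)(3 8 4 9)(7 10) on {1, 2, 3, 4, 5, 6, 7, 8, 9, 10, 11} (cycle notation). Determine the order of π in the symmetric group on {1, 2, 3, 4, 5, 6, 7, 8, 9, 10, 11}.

The disjoint cycles have lengths 4, 4, 2, 1.
The order is lcm(4, 4, 2) = 4.

4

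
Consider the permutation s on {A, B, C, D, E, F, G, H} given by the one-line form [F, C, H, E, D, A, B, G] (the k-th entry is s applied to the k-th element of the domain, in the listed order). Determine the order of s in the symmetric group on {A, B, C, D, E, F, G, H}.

4

Writing s as disjoint cycles, the cycle lengths are 4, 2, 2.
Since disjoint cycles commute, ord(s) = lcm(4, 2, 2) = 4.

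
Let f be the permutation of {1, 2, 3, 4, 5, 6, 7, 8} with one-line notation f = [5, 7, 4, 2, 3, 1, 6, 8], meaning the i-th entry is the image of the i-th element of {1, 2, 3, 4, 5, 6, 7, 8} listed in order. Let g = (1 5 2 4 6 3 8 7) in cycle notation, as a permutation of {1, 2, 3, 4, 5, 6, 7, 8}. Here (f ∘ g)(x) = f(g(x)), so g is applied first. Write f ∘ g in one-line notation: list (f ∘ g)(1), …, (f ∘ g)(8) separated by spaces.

3 2 8 1 7 4 5 6

(f ∘ g)(x) = f(g(x)). Computing each image: f(g(1)) = f(5) = 3, f(g(2)) = f(4) = 2, f(g(3)) = f(8) = 8, f(g(4)) = f(6) = 1, f(g(5)) = f(2) = 7, f(g(6)) = f(3) = 4, f(g(7)) = f(1) = 5, f(g(8)) = f(7) = 6.
Hence f ∘ g = [3 2 8 1 7 4 5 6].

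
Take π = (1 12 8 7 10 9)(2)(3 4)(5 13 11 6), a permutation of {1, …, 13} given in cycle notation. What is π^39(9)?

9 lies in the 6-cycle (1 12 8 7 10 9).
Since the cycle has length 6, π^39 acts on it the same as π^3 (39 mod 6 = 3).
Advancing 3 steps from 9: 9 → 1 → 12 → 8.

8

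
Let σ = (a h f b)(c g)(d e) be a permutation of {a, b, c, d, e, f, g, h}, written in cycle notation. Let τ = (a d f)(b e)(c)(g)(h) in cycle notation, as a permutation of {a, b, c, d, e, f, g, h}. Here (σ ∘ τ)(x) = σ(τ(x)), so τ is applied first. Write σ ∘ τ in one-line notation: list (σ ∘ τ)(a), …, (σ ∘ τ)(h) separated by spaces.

e d g b a h c f

(σ ∘ τ)(x) = σ(τ(x)). Computing each image: σ(τ(a)) = σ(d) = e, σ(τ(b)) = σ(e) = d, σ(τ(c)) = σ(c) = g, σ(τ(d)) = σ(f) = b, σ(τ(e)) = σ(b) = a, σ(τ(f)) = σ(a) = h, σ(τ(g)) = σ(g) = c, σ(τ(h)) = σ(h) = f.
Hence σ ∘ τ = [e d g b a h c f].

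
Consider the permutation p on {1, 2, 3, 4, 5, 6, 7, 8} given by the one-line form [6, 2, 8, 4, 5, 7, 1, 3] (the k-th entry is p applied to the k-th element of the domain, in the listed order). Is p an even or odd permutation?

odd

In disjoint-cycle form the cycle lengths are 3, 2, 1, 1, 1.
A cycle is odd iff its length is even; p has 1 even-length cycle, so sgn(p) = (−1)^1 and p is odd.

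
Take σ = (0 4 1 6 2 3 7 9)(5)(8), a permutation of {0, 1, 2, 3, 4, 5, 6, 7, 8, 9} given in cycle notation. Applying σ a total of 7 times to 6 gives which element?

6 lies in the 8-cycle (0 4 1 6 2 3 7 9).
Stepping 7 places around the cycle: 6 → 2 → 3 → 7 → 9 → 0 → 4 → 1.

1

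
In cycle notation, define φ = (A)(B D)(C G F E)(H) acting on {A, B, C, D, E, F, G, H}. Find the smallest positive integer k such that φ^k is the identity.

The cycle type of φ is (4, 2, 1, 1).
The order is lcm(4, 2) = 4.

4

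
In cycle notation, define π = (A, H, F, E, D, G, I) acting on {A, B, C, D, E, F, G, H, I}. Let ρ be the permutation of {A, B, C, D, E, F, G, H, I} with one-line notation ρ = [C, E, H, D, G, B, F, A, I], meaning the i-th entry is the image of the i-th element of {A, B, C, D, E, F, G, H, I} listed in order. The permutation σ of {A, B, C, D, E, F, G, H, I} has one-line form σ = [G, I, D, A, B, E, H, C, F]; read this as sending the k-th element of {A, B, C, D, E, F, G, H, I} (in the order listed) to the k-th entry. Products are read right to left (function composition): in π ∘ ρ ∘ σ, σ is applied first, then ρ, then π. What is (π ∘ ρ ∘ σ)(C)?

Chase C: σ(C) = D; ρ(D) = D; π(D) = G. Hence (π ∘ ρ ∘ σ)(C) = G.

G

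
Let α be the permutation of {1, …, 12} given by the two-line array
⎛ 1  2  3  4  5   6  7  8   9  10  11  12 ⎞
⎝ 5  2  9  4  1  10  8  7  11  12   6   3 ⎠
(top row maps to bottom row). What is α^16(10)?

11

Tracing 10 → 12 → … returns to 10 after 6 steps, so 10 lies in a 6-cycle (3 9 11 6 10 12).
Since the cycle has length 6, α^16 acts on it the same as α^4 (16 mod 6 = 4).
Stepping 4 places around the cycle: 10 → 12 → 3 → 9 → 11.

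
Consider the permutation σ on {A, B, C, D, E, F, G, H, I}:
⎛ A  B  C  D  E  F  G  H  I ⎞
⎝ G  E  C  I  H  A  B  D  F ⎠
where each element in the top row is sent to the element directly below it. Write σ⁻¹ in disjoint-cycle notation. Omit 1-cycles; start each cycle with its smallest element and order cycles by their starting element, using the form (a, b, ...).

(A, F, I, D, H, E, B, G)

The cycle decomposition of σ is (A, G, B, E, H, D, I, F).
The inverse reverses every cycle; in canonical form, σ⁻¹ = (A, F, I, D, H, E, B, G).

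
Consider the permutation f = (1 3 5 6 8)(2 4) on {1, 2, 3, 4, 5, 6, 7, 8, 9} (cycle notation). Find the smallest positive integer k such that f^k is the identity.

The cycle type of f is (5, 2, 1, 1).
Since disjoint cycles commute, ord(f) = lcm(5, 2) = 10.

10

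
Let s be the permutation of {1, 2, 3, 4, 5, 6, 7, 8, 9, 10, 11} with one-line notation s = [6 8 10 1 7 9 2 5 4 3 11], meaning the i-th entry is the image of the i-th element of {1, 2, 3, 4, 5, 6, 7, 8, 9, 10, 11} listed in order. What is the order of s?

4

Writing s as disjoint cycles, the cycle lengths are 4, 4, 2, 1.
The order of s is the least common multiple of its cycle lengths: lcm(4, 4, 2) = 4.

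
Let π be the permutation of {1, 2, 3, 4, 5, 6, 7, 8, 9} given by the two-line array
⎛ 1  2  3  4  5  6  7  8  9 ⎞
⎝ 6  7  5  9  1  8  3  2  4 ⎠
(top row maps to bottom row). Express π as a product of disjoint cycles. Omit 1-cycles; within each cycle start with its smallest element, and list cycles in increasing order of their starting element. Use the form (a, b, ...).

From 1: 1 → 6 → 8 → 2 → 7 → 3 → 5 → 1, closing the cycle (1, 6, 8, 2, 7, 3, 5).
Continuing from each remaining unvisited element yields (1, 6, 8, 2, 7, 3, 5)(4, 9).

(1, 6, 8, 2, 7, 3, 5)(4, 9)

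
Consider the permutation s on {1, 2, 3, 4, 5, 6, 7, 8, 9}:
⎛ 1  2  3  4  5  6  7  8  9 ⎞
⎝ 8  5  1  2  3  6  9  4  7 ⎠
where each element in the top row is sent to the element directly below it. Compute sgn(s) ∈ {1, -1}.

In disjoint-cycle form the cycle lengths are 6, 2, 1.
A cycle of length ℓ contributes ℓ−1 transpositions, so s is a product of 5 + 1 = 6 transpositions — even.

1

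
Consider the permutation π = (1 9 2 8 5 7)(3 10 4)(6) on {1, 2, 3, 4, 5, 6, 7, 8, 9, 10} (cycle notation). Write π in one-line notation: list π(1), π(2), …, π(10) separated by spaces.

Image by image: 1↦9, 2↦8, 3↦10, 4↦3, 5↦7, 6↦6, 7↦1, 8↦5, 9↦2, 10↦4.
So the one-line form is 9 8 10 3 7 6 1 5 2 4.

9 8 10 3 7 6 1 5 2 4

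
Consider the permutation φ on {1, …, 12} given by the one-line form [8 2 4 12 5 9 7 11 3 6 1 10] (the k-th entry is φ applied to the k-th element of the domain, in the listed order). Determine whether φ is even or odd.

In disjoint-cycle form the cycle lengths are 6, 3, 1, 1, 1.
A cycle is odd iff its length is even; φ has 1 even-length cycle, so sgn(φ) = (−1)^1 and φ is odd.

odd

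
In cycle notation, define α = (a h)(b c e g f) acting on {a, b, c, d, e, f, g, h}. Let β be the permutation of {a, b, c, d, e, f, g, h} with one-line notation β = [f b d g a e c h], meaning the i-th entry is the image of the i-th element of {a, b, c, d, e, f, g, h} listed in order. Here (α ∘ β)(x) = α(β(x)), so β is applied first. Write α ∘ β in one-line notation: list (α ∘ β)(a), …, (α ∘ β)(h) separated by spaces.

For each element, apply β then α: a → f → b; b → b → c; c → d → d; d → g → f; e → a → h; f → e → g; g → c → e; h → h → a.
So α ∘ β in one-line form is b c d f h g e a.

b c d f h g e a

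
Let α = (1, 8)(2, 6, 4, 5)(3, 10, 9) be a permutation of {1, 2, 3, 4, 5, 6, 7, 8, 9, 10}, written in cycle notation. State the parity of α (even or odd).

The cycle lengths are 4, 3, 2, 1.
A cycle is odd iff its length is even; α has 2 even-length cycles, so sgn(α) = (−1)^2 and α is even.

even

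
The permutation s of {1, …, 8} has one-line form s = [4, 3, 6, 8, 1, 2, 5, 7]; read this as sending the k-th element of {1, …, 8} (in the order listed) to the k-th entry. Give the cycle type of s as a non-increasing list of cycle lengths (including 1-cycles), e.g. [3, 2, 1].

[5, 3]

The disjoint cycles are (1, 4, 8, 7, 5)(2, 3, 6), with lengths 5, 3 in non-increasing order.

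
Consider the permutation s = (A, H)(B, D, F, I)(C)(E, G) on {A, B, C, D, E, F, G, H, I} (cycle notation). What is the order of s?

4

The cycle type of s is (4, 2, 2, 1).
The order of s is the least common multiple of its cycle lengths: lcm(4, 2, 2) = 4.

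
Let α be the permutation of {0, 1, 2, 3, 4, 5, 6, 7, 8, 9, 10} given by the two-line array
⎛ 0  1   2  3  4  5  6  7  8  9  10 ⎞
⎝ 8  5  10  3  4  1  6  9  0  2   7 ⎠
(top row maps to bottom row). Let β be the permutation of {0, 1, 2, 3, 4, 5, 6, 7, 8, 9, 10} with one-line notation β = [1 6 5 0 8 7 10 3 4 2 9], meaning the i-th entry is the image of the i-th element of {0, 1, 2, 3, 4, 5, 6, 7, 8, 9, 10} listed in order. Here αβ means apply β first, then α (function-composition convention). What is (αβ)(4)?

0

First apply β: β(4) = 8, then α(8) = 0. Thus (αβ)(4) = 0.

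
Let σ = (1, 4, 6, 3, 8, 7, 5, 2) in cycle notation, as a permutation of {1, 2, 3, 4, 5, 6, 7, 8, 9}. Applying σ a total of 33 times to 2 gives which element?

1

2 lies in the 8-cycle (1, 4, 6, 3, 8, 7, 5, 2).
Powers repeat with period 8 on this cycle, and 33 mod 8 = 1, so σ^33(2) = σ^1(2).
Stepping 1 place around the cycle: 2 → 1.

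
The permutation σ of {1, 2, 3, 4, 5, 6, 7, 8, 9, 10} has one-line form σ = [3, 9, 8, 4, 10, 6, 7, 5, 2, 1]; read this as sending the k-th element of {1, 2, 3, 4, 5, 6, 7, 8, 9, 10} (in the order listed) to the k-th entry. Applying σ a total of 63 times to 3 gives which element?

Tracing 3 → 8 → … returns to 3 after 5 steps, so 3 lies in a 5-cycle (1, 3, 8, 5, 10).
Powers repeat with period 5 on this cycle, and 63 mod 5 = 3, so σ^63(3) = σ^3(3).
Stepping 3 places around the cycle: 3 → 8 → 5 → 10.

10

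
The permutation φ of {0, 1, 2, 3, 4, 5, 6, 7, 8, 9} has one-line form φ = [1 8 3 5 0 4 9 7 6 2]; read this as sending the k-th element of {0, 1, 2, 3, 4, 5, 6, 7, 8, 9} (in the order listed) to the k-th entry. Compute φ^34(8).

Tracing 8 → 6 → … returns to 8 after 9 steps, so 8 lies in a 9-cycle (0 1 8 6 9 2 3 5 4).
Since the cycle has length 9, φ^34 acts on it the same as φ^7 (34 mod 9 = 7).
Advancing 7 steps from 8: 8 → 6 → 9 → 2 → 3 → 5 → 4 → 0.

0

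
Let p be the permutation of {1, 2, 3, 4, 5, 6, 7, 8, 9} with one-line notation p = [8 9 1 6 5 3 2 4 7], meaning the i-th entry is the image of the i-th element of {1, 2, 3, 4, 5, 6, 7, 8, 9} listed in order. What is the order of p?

Writing p as disjoint cycles, the cycle lengths are 5, 3, 1.
Since disjoint cycles commute, ord(p) = lcm(5, 3) = 15.

15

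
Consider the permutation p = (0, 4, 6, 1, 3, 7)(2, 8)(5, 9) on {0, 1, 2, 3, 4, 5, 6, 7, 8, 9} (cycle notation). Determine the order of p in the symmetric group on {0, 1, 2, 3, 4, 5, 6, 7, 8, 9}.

6

The cycle type of p is (6, 2, 2).
The order of p is the least common multiple of its cycle lengths: lcm(6, 2, 2) = 6.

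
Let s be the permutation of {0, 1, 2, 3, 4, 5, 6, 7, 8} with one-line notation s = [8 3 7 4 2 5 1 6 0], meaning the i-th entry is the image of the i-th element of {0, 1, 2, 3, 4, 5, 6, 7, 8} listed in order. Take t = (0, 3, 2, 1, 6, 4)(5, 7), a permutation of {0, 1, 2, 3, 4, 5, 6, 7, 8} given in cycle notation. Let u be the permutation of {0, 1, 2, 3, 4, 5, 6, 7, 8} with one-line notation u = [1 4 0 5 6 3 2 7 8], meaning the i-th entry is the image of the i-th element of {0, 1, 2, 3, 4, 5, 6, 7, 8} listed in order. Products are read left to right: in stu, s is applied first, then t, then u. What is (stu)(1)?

0

(stu)(1) = u(t(s(1))). s(1) = 3, then t(3) = 2, then u(2) = 0, so the result is 0.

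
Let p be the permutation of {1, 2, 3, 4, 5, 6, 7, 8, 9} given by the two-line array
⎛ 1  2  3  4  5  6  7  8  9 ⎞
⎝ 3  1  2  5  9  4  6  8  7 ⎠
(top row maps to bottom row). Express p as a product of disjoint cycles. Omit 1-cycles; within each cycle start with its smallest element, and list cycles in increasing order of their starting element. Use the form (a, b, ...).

Iterating p from 1 gives 1 → 3 → 2 → 1; that is the 3-cycle (1, 3, 2).
Continuing from each remaining unvisited element yields (1, 3, 2)(4, 5, 9, 7, 6).

(1, 3, 2)(4, 5, 9, 7, 6)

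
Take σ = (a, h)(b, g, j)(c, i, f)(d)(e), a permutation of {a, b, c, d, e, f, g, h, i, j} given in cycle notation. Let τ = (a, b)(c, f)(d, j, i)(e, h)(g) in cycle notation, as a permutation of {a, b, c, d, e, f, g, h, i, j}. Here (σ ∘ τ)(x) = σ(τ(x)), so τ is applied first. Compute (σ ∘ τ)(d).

First apply τ: τ(d) = j, then σ(j) = b. Thus (σ ∘ τ)(d) = b.

b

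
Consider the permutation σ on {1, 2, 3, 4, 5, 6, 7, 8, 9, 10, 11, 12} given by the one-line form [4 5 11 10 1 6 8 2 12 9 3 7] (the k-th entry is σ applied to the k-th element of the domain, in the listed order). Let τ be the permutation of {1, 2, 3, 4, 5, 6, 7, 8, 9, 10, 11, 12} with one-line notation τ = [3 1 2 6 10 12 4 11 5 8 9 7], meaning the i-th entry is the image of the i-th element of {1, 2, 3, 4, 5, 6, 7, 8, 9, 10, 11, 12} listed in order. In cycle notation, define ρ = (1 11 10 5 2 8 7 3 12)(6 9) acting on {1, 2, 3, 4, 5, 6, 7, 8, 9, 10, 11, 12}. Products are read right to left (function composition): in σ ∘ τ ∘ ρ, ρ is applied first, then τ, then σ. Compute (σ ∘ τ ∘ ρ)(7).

5

Apply the permutations in order: ρ(7) = 3, then τ(3) = 2, then σ(2) = 5. So (σ ∘ τ ∘ ρ)(7) = 5.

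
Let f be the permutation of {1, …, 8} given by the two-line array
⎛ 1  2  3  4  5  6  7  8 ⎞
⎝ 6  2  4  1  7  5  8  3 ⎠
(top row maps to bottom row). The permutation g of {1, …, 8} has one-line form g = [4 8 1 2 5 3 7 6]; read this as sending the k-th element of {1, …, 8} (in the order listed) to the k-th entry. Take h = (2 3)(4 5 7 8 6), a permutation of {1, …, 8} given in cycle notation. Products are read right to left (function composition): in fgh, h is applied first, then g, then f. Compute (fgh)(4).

Chase 4: h(4) = 5; g(5) = 5; f(5) = 7. Hence (fgh)(4) = 7.

7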